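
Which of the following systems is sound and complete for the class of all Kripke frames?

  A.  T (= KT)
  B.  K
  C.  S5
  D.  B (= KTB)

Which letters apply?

(A) T (= KT) is determined by the class of reflexive frames.
(B) K is determined by exactly this class.
(C) S5 is determined by the class of reflexive, symmetric, and transitive frames.
(D) B (= KTB) is determined by the class of reflexive and symmetric frames.

B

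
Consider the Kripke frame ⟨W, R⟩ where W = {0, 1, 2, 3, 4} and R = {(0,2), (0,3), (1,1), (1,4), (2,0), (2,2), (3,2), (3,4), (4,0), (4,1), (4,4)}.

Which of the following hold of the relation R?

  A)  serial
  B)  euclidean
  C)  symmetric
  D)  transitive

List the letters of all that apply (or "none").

(A) serial: every world has an R-successor.
(B) not euclidean: 0 R 2 and 0 R 3 but not 2 R 3.
(C) not symmetric: 0 R 3 but not 3 R 0.
(D) not transitive: 0 R 2 and 2 R 0 but not 0 R 0.

A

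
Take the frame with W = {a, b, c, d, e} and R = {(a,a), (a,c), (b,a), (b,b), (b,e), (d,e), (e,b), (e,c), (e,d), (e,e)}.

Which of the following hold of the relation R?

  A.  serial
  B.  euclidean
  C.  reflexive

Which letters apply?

none

(A) not serial: c has no R-successor.
(B) not euclidean: a R c and a R a but not c R a.
(C) not reflexive: not c R c.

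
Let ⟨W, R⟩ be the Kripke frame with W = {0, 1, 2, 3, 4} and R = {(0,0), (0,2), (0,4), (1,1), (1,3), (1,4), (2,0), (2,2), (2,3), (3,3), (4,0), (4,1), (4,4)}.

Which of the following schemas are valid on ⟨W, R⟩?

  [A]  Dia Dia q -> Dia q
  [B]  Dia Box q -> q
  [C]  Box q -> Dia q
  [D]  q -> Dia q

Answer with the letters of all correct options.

C, D

R is reflexive: each world relates to itself.
R is not symmetric: 1 R 3 but not 3 R 1.
R is not transitive: 0 R 2 and 2 R 3 but not 0 R 3.
R is serial: every world has an R-successor.
(A) Dia Dia q -> Dia q (the dual of axiom 4) characterises the transitive frames. R is not transitive — not valid.
(B) the dual of axiom B: valid iff R is symmetric. R is not symmetric — not valid.
(C) Box q -> Dia q (axiom D) characterises the serial frames. R is serial — valid.
(D) q -> Dia q is the dual of axiom T; it is valid on a frame exactly when R is reflexive. R is reflexive, so valid.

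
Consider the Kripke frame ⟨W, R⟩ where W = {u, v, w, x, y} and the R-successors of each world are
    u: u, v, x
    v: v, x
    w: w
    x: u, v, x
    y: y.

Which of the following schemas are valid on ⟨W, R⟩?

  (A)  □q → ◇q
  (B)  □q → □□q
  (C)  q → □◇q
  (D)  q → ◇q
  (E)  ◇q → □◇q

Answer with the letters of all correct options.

R is reflexive: each world relates to itself.
R is not symmetric: u R v but not v R u.
R is not transitive: v R x and x R u but not v R u.
R is not euclidean: u R v and u R u but not v R u.
R is serial: every world has an R-successor.
(A) □q → ◇q (axiom D) characterises the serial frames. R is serial — valid.
(B) □q → □□q (axiom 4) characterises the transitive frames. R is not transitive — not valid.
(C) axiom B: valid iff R is symmetric. R is not symmetric — not valid.
(D) q → ◇q (the dual of axiom T) characterises the reflexive frames. R is reflexive — valid.
(E) ◇q → □◇q is axiom 5; it is valid on a frame exactly when R is euclidean. R is not euclidean, so not valid.

A, D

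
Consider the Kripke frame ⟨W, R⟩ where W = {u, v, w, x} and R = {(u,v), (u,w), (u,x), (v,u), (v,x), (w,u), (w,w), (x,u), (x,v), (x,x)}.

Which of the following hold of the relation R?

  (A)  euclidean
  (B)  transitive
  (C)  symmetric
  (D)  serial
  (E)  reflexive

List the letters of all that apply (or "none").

C, D

(A) not euclidean: u R v and u R w but not v R w.
(B) not transitive: u R v and v R u but not u R u.
(C) symmetric: every R-edge is matched by its reverse.
(D) serial: every world has an R-successor.
(E) not reflexive: not u R u.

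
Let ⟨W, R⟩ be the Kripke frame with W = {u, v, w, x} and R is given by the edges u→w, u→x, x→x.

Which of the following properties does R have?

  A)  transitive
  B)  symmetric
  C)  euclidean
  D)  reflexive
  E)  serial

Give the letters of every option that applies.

(A) transitive: R is closed under composition.
(B) not symmetric: u R w but not w R u.
(C) not euclidean: u R w and u R x but not w R x.
(D) not reflexive: not u R u.
(E) not serial: v has no R-successor.

A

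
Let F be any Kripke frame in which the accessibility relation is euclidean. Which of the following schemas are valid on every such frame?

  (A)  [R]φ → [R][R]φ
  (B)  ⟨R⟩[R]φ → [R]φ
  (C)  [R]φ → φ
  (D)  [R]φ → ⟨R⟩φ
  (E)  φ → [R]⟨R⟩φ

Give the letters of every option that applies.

B

(A) [R]φ → [R][R]φ is axiom 4; it is valid on a frame exactly when R is transitive. Such an R need not be transitive, so not valid.
(B) the dual of axiom 5: valid iff R is euclidean. Every such R is euclidean — valid.
(C) [R]φ → φ is axiom T; it is valid on a frame exactly when R is reflexive. Such an R need not be reflexive, so not valid.
(D) [R]φ → ⟨R⟩φ is axiom D; it is valid on a frame exactly when R is serial. Such an R need not be serial, so not valid.
(E) φ → [R]⟨R⟩φ (axiom B) characterises the symmetric frames. Such an R need not be symmetric — not valid.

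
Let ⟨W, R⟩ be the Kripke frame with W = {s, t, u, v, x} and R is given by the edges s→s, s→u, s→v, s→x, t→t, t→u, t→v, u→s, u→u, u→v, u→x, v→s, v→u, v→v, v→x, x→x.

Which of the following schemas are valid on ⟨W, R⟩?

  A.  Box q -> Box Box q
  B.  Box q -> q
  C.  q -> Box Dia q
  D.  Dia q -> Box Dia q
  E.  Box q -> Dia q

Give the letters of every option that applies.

B, E

R is reflexive: each world relates to itself.
R is not symmetric: s R x but not x R s.
R is not transitive: t R u and u R s but not t R s.
R is not euclidean: s R x and s R s but not x R s.
R is serial: every world has an R-successor.
(A) Box q -> Box Box q (axiom 4) characterises the transitive frames. R is not transitive — not valid.
(B) Box q -> q is axiom T, which corresponds to reflexivity. R is reflexive — valid.
(C) q -> Box Dia q (axiom B) characterises the symmetric frames. R is not symmetric — not valid.
(D) Dia q -> Box Dia q (axiom 5) characterises the euclidean frames. R is not euclidean — not valid.
(E) Box q -> Dia q (axiom D) characterises the serial frames. R is serial — valid.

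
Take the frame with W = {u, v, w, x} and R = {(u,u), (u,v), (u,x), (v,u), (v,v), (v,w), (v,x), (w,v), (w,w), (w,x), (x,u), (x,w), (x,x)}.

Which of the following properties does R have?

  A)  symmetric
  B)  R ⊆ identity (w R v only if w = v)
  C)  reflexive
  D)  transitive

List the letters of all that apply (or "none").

C

(A) not symmetric: v R x but not x R v.
(B) not ⊆ identity: u R v with u ≠ v.
(C) reflexive: each world relates to itself.
(D) not transitive: u R v and v R w but not u R w.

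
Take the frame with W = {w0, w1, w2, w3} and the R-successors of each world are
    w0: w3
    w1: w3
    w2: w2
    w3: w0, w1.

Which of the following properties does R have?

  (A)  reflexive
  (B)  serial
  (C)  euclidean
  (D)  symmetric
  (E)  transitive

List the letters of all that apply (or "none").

(A) not reflexive: not w0 R w0.
(B) serial: every world has an R-successor.
(C) not euclidean: w3 R w0 and w3 R w1 but not w0 R w1.
(D) symmetric: every R-edge is matched by its reverse.
(E) not transitive: w0 R w3 and w3 R w0 but not w0 R w0.

B, D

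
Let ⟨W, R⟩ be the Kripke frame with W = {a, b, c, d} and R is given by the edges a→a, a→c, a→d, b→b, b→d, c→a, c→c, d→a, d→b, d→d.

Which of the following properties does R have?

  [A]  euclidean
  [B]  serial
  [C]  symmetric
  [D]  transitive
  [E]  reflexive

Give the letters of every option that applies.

(A) not euclidean: a R c and a R d but not c R d.
(B) serial: every world has an R-successor.
(C) symmetric: every R-edge is matched by its reverse.
(D) not transitive: a R d and d R b but not a R b.
(E) reflexive: each world relates to itself.

B, C, E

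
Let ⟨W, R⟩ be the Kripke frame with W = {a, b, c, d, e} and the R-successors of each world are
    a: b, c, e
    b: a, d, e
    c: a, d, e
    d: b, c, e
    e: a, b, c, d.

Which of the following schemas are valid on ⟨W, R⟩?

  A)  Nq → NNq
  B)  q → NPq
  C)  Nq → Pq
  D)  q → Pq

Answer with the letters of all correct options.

R is not reflexive: not a R a.
R is symmetric: every R-edge is matched by its reverse.
R is not transitive: a R b and b R a but not a R a.
R is serial: every world has an R-successor.
(A) axiom 4: valid iff R is transitive. R is not transitive — not valid.
(B) q → NPq (axiom B) characterises the symmetric frames. R is symmetric — valid.
(C) Nq → Pq is axiom D, which corresponds to seriality. R is serial — valid.
(D) q → Pq is the dual of axiom T, which corresponds to reflexivity. R is not reflexive — not valid.

B, C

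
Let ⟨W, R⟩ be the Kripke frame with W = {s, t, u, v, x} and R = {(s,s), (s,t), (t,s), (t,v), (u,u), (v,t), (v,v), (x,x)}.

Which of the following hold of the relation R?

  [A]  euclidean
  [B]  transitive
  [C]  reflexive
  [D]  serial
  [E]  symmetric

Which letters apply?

(A) not euclidean: t R s and t R v but not s R v.
(B) not transitive: s R t and t R v but not s R v.
(C) not reflexive: not t R t.
(D) serial: every world has an R-successor.
(E) symmetric: every R-edge is matched by its reverse.

D, E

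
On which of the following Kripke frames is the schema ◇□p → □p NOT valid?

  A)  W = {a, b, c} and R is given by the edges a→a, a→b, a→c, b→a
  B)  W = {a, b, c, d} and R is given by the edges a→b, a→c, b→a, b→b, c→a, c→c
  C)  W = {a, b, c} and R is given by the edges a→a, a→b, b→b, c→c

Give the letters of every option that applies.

The schema ◇□p → □p is the dual of axiom 5; it is valid on a frame iff R is euclidean.
(A) R is not euclidean (a R b and a R c but not b R c), so the schema fails here.
(B) R is not euclidean (a R b and a R c but not b R c), so the schema fails here.
(C) R is not euclidean (a R b and a R a but not b R a), so the schema fails here.

A, B, C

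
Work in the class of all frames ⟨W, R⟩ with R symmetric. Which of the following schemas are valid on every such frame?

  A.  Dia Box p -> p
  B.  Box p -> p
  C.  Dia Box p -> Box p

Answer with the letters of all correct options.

(A) Dia Box p -> p (the dual of axiom B) characterises the symmetric frames. Every such R is symmetric — valid.
(B) Box p -> p (axiom T) characterises the reflexive frames. Such an R need not be reflexive — not valid.
(C) Dia Box p -> Box p is the dual of axiom 5, which corresponds to the euclidean property. Such an R need not be euclidean — not valid.

A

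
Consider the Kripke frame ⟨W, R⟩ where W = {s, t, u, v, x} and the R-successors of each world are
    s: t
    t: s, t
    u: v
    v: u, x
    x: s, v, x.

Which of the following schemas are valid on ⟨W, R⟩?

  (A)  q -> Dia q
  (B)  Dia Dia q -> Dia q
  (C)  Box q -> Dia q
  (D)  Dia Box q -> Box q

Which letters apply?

R is not reflexive: not s R s.
R is not transitive: s R t and t R s but not s R s.
R is not euclidean: v R u and v R x but not u R x.
R is serial: every world has an R-successor.
(A) q -> Dia q is the dual of axiom T; it is valid on a frame exactly when R is reflexive. R is not reflexive, so not valid.
(B) the dual of axiom 4: valid iff R is transitive. R is not transitive — not valid.
(C) Box q -> Dia q is axiom D; it is valid on a frame exactly when R is serial. R is serial, so valid.
(D) Dia Box q -> Box q is the dual of axiom 5, which corresponds to the euclidean property. R is not euclidean — not valid.

C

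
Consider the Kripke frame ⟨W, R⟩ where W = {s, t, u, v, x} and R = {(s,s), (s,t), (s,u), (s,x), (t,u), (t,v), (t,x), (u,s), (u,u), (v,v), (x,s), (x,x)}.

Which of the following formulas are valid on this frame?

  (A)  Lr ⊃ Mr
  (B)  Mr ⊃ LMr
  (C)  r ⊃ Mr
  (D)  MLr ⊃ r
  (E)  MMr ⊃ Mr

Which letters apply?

R is not reflexive: not t R t.
R is not symmetric: s R t but not t R s.
R is not transitive: s R t and t R v but not s R v.
R is not euclidean: s R t and s R s but not t R s.
R is serial: every world has an R-successor.
(A) axiom D: valid iff R is serial. R is serial — valid.
(B) axiom 5: valid iff R is euclidean. R is not euclidean — not valid.
(C) the dual of axiom T: valid iff R is reflexive. R is not reflexive — not valid.
(D) MLr ⊃ r is the dual of axiom B; it is valid on a frame exactly when R is symmetric. R is not symmetric, so not valid.
(E) MMr ⊃ Mr (the dual of axiom 4) characterises the transitive frames. R is not transitive — not valid.

A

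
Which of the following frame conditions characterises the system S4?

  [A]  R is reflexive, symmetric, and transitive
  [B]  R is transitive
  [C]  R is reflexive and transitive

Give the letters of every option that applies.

(A) this class determines S5, not S4.
(B) this class determines K4, not S4.
(C) S4 is sound and complete for exactly this class.

C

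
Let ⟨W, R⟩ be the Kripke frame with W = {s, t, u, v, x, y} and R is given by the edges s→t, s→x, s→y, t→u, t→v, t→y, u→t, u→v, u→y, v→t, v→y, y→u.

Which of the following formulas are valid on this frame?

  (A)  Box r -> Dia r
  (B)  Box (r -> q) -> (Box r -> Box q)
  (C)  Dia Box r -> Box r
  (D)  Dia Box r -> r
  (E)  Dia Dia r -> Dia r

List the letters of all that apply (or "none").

R is not symmetric: s R t but not t R s.
R is not transitive: s R t and t R u but not s R u.
R is not euclidean: s R t and s R x but not t R x.
R is not serial: x has no R-successor.
(A) Box r -> Dia r is axiom D; it is valid on a frame exactly when R is serial. R is not serial, so not valid.
(B) Box (r -> q) -> (Box r -> Box q) is axiom K, valid on every Kripke frame — valid.
(C) Dia Box r -> Box r is the dual of axiom 5, which corresponds to the euclidean property. R is not euclidean — not valid.
(D) Dia Box r -> r is the dual of axiom B; it is valid on a frame exactly when R is symmetric. R is not symmetric, so not valid.
(E) Dia Dia r -> Dia r is the dual of axiom 4, which corresponds to transitivity. R is not transitive — not valid.

B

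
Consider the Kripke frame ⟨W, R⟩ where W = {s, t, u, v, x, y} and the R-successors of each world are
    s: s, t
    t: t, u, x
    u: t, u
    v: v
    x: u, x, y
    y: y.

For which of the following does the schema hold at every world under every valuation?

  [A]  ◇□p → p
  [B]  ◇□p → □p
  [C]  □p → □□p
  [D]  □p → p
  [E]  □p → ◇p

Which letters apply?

R is reflexive: each world relates to itself.
R is not symmetric: s R t but not t R s.
R is not transitive: s R t and t R u but not s R u.
R is not euclidean: s R t and s R s but not t R s.
R is serial: every world has an R-successor.
(A) ◇□p → p (the dual of axiom B) characterises the symmetric frames. R is not symmetric — not valid.
(B) ◇□p → □p (the dual of axiom 5) characterises the euclidean frames. R is not euclidean — not valid.
(C) axiom 4: valid iff R is transitive. R is not transitive — not valid.
(D) □p → p (axiom T) characterises the reflexive frames. R is reflexive — valid.
(E) □p → ◇p is axiom D; it is valid on a frame exactly when R is serial. R is serial, so valid.

D, E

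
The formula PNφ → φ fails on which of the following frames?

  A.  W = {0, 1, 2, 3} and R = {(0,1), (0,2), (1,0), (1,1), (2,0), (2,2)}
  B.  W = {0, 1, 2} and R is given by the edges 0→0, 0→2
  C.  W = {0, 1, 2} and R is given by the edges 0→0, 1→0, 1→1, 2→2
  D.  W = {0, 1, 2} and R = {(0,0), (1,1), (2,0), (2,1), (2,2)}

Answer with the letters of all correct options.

The schema PNφ → φ is the dual of axiom B; it is valid on a frame iff R is symmetric.
(A) R is symmetric (every R-edge is matched by its reverse), so the schema is valid here.
(B) R is not symmetric (0 R 2 but not 2 R 0), so the schema fails here.
(C) R is not symmetric (1 R 0 but not 0 R 1), so the schema fails here.
(D) R is not symmetric (2 R 0 but not 0 R 2), so the schema fails here.

B, C, D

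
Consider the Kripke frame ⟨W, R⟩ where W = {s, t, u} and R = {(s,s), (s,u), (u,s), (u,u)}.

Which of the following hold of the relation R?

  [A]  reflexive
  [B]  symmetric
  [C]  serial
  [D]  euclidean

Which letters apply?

(A) not reflexive: not t R t.
(B) symmetric: every R-edge is matched by its reverse.
(C) not serial: t has no R-successor.
(D) euclidean: any two R-successors of the same world are R-related.

B, D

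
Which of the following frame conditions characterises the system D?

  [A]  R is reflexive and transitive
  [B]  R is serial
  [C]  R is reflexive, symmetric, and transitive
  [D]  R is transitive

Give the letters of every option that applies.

B

(A) this class determines S4, not D.
(B) D is sound and complete for exactly this class.
(C) this class determines S5, not D.
(D) this class determines K4, not D.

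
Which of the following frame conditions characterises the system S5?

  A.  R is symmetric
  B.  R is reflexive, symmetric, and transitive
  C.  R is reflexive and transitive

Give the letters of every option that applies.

(A) this class determines KB, not S5.
(B) S5 is sound and complete for exactly this class.
(C) this class determines S4, not S5.

B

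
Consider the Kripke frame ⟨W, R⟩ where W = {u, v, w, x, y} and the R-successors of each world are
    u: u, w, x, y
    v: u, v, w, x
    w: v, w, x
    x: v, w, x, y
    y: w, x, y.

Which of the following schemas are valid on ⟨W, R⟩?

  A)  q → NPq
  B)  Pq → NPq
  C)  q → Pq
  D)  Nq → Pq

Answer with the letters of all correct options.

C, D

R is reflexive: each world relates to itself.
R is not symmetric: u R w but not w R u.
R is not euclidean: u R w and u R u but not w R u.
R is serial: every world has an R-successor.
(A) axiom B: valid iff R is symmetric. R is not symmetric — not valid.
(B) Pq → NPq is axiom 5; it is valid on a frame exactly when R is euclidean. R is not euclidean, so not valid.
(C) q → Pq (the dual of axiom T) characterises the reflexive frames. R is reflexive — valid.
(D) axiom D: valid iff R is serial. R is serial — valid.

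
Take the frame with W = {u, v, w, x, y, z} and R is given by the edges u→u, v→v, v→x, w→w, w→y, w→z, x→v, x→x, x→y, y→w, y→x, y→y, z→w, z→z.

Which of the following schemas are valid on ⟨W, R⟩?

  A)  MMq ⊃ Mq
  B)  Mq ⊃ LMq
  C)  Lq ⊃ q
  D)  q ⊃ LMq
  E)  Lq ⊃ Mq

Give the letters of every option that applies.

C, D, E

R is reflexive: each world relates to itself.
R is symmetric: every R-edge is matched by its reverse.
R is not transitive: v R x and x R y but not v R y.
R is not euclidean: w R y and w R z but not y R z.
R is serial: every world has an R-successor.
(A) the dual of axiom 4: valid iff R is transitive. R is not transitive — not valid.
(B) Mq ⊃ LMq is axiom 5; it is valid on a frame exactly when R is euclidean. R is not euclidean, so not valid.
(C) axiom T: valid iff R is reflexive. R is reflexive — valid.
(D) q ⊃ LMq is axiom B; it is valid on a frame exactly when R is symmetric. R is symmetric, so valid.
(E) Lq ⊃ Mq is axiom D; it is valid on a frame exactly when R is serial. R is serial, so valid.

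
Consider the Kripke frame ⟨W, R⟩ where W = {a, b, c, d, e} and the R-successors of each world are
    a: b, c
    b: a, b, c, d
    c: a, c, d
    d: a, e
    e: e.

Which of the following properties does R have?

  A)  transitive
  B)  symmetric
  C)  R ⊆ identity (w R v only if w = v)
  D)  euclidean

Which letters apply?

none

(A) not transitive: a R b and b R a but not a R a.
(B) not symmetric: b R c but not c R b.
(C) not ⊆ identity: a R b with a ≠ b.
(D) not euclidean: a R c and a R b but not c R b.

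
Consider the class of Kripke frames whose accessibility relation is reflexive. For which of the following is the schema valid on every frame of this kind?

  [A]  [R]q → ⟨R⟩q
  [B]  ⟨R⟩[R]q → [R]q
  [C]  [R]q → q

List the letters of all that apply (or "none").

A reflexive relation is serial.
(A) [R]q → ⟨R⟩q (axiom D) characterises the serial frames. Every such R is serial — valid.
(B) ⟨R⟩[R]q → [R]q is the dual of axiom 5, which corresponds to the euclidean property. Such an R need not be euclidean — not valid.
(C) [R]q → q (axiom T) characterises the reflexive frames. Every such R is reflexive — valid.

A, C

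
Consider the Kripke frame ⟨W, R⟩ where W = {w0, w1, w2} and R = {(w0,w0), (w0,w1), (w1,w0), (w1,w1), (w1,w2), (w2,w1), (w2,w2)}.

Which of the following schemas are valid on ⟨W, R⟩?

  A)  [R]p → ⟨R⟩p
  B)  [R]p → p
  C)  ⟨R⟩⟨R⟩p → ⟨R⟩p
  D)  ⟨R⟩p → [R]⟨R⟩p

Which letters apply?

R is reflexive: each world relates to itself.
R is not transitive: w0 R w1 and w1 R w2 but not w0 R w2.
R is not euclidean: w1 R w0 and w1 R w2 but not w0 R w2.
R is serial: every world has an R-successor.
(A) [R]p → ⟨R⟩p is axiom D, which corresponds to seriality. R is serial — valid.
(B) [R]p → p is axiom T, which corresponds to reflexivity. R is reflexive — valid.
(C) ⟨R⟩⟨R⟩p → ⟨R⟩p is the dual of axiom 4; it is valid on a frame exactly when R is transitive. R is not transitive, so not valid.
(D) ⟨R⟩p → [R]⟨R⟩p is axiom 5; it is valid on a frame exactly when R is euclidean. R is not euclidean, so not valid.

A, B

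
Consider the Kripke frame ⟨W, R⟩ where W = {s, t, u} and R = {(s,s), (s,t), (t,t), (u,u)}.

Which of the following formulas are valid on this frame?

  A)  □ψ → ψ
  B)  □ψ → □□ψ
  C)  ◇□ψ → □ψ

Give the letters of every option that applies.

R is reflexive: each world relates to itself.
R is transitive: R is closed under composition.
R is not euclidean: s R t and s R s but not t R s.
(A) □ψ → ψ (axiom T) characterises the reflexive frames. R is reflexive — valid.
(B) □ψ → □□ψ is axiom 4, which corresponds to transitivity. R is transitive — valid.
(C) ◇□ψ → □ψ (the dual of axiom 5) characterises the euclidean frames. R is not euclidean — not valid.

A, B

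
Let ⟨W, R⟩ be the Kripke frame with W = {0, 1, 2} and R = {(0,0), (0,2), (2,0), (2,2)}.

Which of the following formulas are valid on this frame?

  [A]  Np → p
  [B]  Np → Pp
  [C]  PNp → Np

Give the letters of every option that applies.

C

R is not reflexive: not 1 R 1.
R is euclidean: any two R-successors of the same world are R-related.
R is not serial: 1 has no R-successor.
(A) Np → p is axiom T; it is valid on a frame exactly when R is reflexive. R is not reflexive, so not valid.
(B) Np → Pp is axiom D; it is valid on a frame exactly when R is serial. R is not serial, so not valid.
(C) PNp → Np (the dual of axiom 5) characterises the euclidean frames. R is euclidean — valid.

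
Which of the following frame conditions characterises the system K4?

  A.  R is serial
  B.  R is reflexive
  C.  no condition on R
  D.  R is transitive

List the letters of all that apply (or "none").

D

(A) this class determines D, not K4.
(B) this class determines T (= KT), not K4.
(C) this class determines K, not K4.
(D) K4 is sound and complete for exactly this class.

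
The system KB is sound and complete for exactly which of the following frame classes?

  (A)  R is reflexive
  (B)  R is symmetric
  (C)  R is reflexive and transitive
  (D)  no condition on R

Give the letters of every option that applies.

B

(A) this class determines T (= KT), not KB.
(B) KB is sound and complete for exactly this class.
(C) this class determines S4, not KB.
(D) this class determines K, not KB.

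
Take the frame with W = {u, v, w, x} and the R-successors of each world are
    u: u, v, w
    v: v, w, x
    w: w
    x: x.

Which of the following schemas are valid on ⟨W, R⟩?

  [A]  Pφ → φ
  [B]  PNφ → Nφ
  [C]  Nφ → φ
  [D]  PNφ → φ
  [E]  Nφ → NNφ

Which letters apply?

C

R is reflexive: each world relates to itself.
R is not symmetric: u R v but not v R u.
R is not transitive: u R v and v R x but not u R x.
R is not euclidean: u R v and u R u but not v R u.
R is not a subset of the identity: u R v with u ≠ v.
(A) Pφ → φ is the converse of T; it holds exactly when R ⊆ identity. Here R ⊄ identity — not valid.
(B) PNφ → Nφ is the dual of axiom 5, which corresponds to the euclidean property. R is not euclidean — not valid.
(C) axiom T: valid iff R is reflexive. R is reflexive — valid.
(D) PNφ → φ is the dual of axiom B; it is valid on a frame exactly when R is symmetric. R is not symmetric, so not valid.
(E) Nφ → NNφ is axiom 4, which corresponds to transitivity. R is not transitive — not valid.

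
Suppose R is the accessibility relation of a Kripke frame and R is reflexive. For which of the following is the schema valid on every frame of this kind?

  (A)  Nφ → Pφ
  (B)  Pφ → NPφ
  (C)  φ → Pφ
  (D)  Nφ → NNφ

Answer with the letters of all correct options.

A reflexive relation is serial.
(A) Nφ → Pφ is axiom D; it is valid on a frame exactly when R is serial. Every such R is serial, so valid.
(B) Pφ → NPφ is axiom 5, which corresponds to the euclidean property. Such an R need not be euclidean — not valid.
(C) φ → Pφ is the dual of axiom T; it is valid on a frame exactly when R is reflexive. Every such R is reflexive, so valid.
(D) Nφ → NNφ is axiom 4; it is valid on a frame exactly when R is transitive. Such an R need not be transitive, so not valid.

A, C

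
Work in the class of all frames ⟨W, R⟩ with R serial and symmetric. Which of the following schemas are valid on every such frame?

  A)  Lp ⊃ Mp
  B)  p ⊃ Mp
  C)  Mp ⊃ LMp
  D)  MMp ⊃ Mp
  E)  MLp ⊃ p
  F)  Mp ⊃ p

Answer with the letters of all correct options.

(A) Lp ⊃ Mp is axiom D; it is valid on a frame exactly when R is serial. Every such R is serial, so valid.
(B) the dual of axiom T: valid iff R is reflexive. Such an R need not be reflexive — not valid.
(C) Mp ⊃ LMp (axiom 5) characterises the euclidean frames. Such an R need not be euclidean — not valid.
(D) MMp ⊃ Mp is the dual of axiom 4; it is valid on a frame exactly when R is transitive. Such an R need not be transitive, so not valid.
(E) MLp ⊃ p is the dual of axiom B; it is valid on a frame exactly when R is symmetric. Every such R is symmetric, so valid.
(F) Mp ⊃ p is valid only on frames where every R-edge is a self-loop. Such an R need not be a subset of the identity — not valid.

A, E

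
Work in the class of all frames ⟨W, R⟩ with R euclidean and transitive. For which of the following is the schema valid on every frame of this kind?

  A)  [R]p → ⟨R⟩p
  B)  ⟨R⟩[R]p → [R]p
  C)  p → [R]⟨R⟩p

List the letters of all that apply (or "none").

B

(A) [R]p → ⟨R⟩p is axiom D, which corresponds to seriality. Such an R need not be serial — not valid.
(B) the dual of axiom 5: valid iff R is euclidean. Every such R is euclidean — valid.
(C) axiom B: valid iff R is symmetric. Such an R need not be symmetric — not valid.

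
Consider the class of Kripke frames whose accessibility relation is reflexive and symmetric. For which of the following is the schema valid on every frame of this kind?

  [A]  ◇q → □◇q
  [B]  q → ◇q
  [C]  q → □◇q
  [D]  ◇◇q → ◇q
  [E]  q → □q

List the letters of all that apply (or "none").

B, C

Reflexive relations are serial.
(A) ◇q → □◇q (axiom 5) characterises the euclidean frames. Such an R need not be euclidean — not valid.
(B) q → ◇q is the dual of axiom T; it is valid on a frame exactly when R is reflexive. Every such R is reflexive, so valid.
(C) q → □◇q is axiom B; it is valid on a frame exactly when R is symmetric. Every such R is symmetric, so valid.
(D) ◇◇q → ◇q (the dual of axiom 4) characterises the transitive frames. Such an R need not be transitive — not valid.
(E) q → □q is equivalent to ◇p→p; it holds exactly when R ⊆ identity. Such an R need not be a subset of the identity — not valid.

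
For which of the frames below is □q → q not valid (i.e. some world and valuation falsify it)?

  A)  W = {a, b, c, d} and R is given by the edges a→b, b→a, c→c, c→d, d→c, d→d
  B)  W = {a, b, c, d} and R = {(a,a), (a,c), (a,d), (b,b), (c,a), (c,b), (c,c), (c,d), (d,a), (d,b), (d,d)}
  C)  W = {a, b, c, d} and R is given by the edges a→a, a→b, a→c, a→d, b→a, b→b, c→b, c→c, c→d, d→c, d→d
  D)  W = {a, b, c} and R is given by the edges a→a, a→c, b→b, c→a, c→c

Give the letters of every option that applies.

A

The schema □q → q is axiom T; it is valid on a frame iff R is reflexive.
(A) R is not reflexive (not a R a), so the schema fails here.
(B) R is reflexive (each world relates to itself), so the schema is valid here.
(C) R is reflexive (each world relates to itself), so the schema is valid here.
(D) R is reflexive (each world relates to itself), so the schema is valid here.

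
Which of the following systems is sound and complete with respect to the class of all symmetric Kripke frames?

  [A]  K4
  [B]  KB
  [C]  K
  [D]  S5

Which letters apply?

(A) K4 is determined by the class of transitive frames.
(B) KB is determined by exactly this class.
(C) K is determined by the class of arbitrary frames.
(D) S5 is determined by the class of reflexive, symmetric, and transitive frames.

B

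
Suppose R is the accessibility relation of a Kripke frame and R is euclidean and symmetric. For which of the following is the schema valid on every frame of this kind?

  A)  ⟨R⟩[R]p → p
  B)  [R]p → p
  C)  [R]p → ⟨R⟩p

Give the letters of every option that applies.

A symmetric euclidean relation is transitive (uRv and vRw give vRu by symmetry, then uRw by the euclidean condition, applied at v).
(A) ⟨R⟩[R]p → p (the dual of axiom B) characterises the symmetric frames. Every such R is symmetric — valid.
(B) [R]p → p is axiom T, which corresponds to reflexivity. Such an R need not be reflexive — not valid.
(C) [R]p → ⟨R⟩p is axiom D, which corresponds to seriality. Such an R need not be serial — not valid.

A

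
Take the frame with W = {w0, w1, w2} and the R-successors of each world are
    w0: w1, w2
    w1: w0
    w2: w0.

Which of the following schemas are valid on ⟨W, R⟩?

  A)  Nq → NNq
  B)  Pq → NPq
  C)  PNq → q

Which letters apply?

R is symmetric: every R-edge is matched by its reverse.
R is not transitive: w0 R w1 and w1 R w0 but not w0 R w0.
R is not euclidean: w0 R w1 and w0 R w2 but not w1 R w2.
(A) Nq → NNq (axiom 4) characterises the transitive frames. R is not transitive — not valid.
(B) Pq → NPq is axiom 5, which corresponds to the euclidean property. R is not euclidean — not valid.
(C) PNq → q (the dual of axiom B) characterises the symmetric frames. R is symmetric — valid.

C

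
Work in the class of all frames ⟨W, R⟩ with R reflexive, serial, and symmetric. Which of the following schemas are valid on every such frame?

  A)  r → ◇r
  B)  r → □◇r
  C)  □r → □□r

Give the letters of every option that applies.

A, B

(A) the dual of axiom T: valid iff R is reflexive. Every such R is reflexive — valid.
(B) r → □◇r is axiom B; it is valid on a frame exactly when R is symmetric. Every such R is symmetric, so valid.
(C) □r → □□r is axiom 4, which corresponds to transitivity. Such an R need not be transitive — not valid.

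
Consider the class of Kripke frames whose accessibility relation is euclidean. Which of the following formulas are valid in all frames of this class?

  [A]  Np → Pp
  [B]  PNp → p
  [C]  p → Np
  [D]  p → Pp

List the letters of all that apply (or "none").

(A) axiom D: valid iff R is serial. Such an R need not be serial — not valid.
(B) the dual of axiom B: valid iff R is symmetric. Such an R need not be symmetric — not valid.
(C) p → Np is valid only on frames where every R-edge is a self-loop. Such an R need not be a subset of the identity — not valid.
(D) p → Pp is the dual of axiom T, which corresponds to reflexivity. Such an R need not be reflexive — not valid.

none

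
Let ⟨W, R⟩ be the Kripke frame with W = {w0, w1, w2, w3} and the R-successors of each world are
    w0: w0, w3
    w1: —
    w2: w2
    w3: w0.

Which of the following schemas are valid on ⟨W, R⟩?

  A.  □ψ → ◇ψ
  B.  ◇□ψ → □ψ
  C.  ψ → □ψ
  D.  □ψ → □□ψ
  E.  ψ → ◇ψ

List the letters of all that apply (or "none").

R is not reflexive: not w1 R w1.
R is not transitive: w3 R w0 and w0 R w3 but not w3 R w3.
R is not euclidean: w0 R w3 and w0 R w3 but not w3 R w3.
R is not serial: w1 has no R-successor.
R is not a subset of the identity: w0 R w3 with w0 ≠ w3.
(A) □ψ → ◇ψ is axiom D, which corresponds to seriality. R is not serial — not valid.
(B) ◇□ψ → □ψ (the dual of axiom 5) characterises the euclidean frames. R is not euclidean — not valid.
(C) ψ → □ψ is valid only on frames where every R-edge is a self-loop. Here R ⊄ identity — not valid.
(D) □ψ → □□ψ is axiom 4, which corresponds to transitivity. R is not transitive — not valid.
(E) ψ → ◇ψ (the dual of axiom T) characterises the reflexive frames. R is not reflexive — not valid.

none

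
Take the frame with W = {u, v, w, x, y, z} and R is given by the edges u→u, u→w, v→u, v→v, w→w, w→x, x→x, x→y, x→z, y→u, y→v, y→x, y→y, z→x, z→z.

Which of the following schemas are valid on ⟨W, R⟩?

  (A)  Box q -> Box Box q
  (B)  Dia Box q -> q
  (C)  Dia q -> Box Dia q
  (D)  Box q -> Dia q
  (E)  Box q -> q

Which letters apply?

R is reflexive: each world relates to itself.
R is not symmetric: u R w but not w R u.
R is not transitive: u R w and w R x but not u R x.
R is not euclidean: u R w and u R u but not w R u.
R is serial: every world has an R-successor.
(A) Box q -> Box Box q is axiom 4, which corresponds to transitivity. R is not transitive — not valid.
(B) Dia Box q -> q is the dual of axiom B, which corresponds to symmetry. R is not symmetric — not valid.
(C) axiom 5: valid iff R is euclidean. R is not euclidean — not valid.
(D) Box q -> Dia q is axiom D, which corresponds to seriality. R is serial — valid.
(E) Box q -> q (axiom T) characterises the reflexive frames. R is reflexive — valid.

D, E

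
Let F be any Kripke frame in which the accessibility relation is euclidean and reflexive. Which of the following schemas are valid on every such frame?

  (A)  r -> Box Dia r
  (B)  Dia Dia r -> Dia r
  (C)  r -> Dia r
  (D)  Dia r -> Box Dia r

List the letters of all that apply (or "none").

A reflexive euclidean relation is also symmetric (from wRw and wRv the euclidean condition gives vRw) and hence transitive; it is an equivalence relation.
(A) r -> Box Dia r (axiom B) characterises the symmetric frames. Every such R is symmetric — valid.
(B) Dia Dia r -> Dia r is the dual of axiom 4, which corresponds to transitivity. Every such R is transitive — valid.
(C) r -> Dia r is the dual of axiom T; it is valid on a frame exactly when R is reflexive. Every such R is reflexive, so valid.
(D) Dia r -> Box Dia r (axiom 5) characterises the euclidean frames. Every such R is euclidean — valid.

A, B, C, D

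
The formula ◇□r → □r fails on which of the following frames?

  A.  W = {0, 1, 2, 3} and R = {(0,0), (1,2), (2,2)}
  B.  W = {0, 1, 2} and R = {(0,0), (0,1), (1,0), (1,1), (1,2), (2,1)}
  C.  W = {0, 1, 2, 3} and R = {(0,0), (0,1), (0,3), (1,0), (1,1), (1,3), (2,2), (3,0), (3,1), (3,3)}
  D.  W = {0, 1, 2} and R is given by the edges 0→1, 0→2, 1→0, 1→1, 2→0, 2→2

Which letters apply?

The schema ◇□r → □r is the dual of axiom 5; it is valid on a frame iff R is euclidean.
(A) R is euclidean (any two R-successors of the same world are R-related), so the schema is valid here.
(B) R is not euclidean (1 R 0 and 1 R 2 but not 0 R 2), so the schema fails here.
(C) R is euclidean (any two R-successors of the same world are R-related), so the schema is valid here.
(D) R is not euclidean (0 R 1 and 0 R 2 but not 1 R 2), so the schema fails here.

B, D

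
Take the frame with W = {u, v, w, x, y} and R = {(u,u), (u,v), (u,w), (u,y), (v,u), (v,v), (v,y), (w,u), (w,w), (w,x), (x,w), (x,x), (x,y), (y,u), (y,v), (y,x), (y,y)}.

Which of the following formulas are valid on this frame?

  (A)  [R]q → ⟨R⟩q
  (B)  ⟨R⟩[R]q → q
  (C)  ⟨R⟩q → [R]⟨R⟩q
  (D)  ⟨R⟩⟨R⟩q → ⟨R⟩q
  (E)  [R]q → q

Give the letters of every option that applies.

R is reflexive: each world relates to itself.
R is symmetric: every R-edge is matched by its reverse.
R is not transitive: u R w and w R x but not u R x.
R is not euclidean: u R v and u R w but not v R w.
R is serial: every world has an R-successor.
(A) axiom D: valid iff R is serial. R is serial — valid.
(B) ⟨R⟩[R]q → q (the dual of axiom B) characterises the symmetric frames. R is symmetric — valid.
(C) axiom 5: valid iff R is euclidean. R is not euclidean — not valid.
(D) ⟨R⟩⟨R⟩q → ⟨R⟩q is the dual of axiom 4, which corresponds to transitivity. R is not transitive — not valid.
(E) [R]q → q is axiom T, which corresponds to reflexivity. R is reflexive — valid.

A, B, E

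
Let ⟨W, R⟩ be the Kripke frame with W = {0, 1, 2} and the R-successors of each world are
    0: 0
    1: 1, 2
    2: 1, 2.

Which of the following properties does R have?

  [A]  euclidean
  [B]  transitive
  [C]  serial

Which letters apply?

A, B, C

(A) euclidean: any two R-successors of the same world are R-related.
(B) transitive: R is closed under composition.
(C) serial: every world has an R-successor.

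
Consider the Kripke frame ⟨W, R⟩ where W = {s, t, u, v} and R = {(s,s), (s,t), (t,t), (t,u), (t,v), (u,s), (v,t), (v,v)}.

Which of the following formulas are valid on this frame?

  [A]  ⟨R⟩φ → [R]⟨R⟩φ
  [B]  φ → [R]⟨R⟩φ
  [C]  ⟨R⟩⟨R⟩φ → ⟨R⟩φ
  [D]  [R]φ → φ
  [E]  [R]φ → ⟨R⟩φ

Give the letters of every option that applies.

R is not reflexive: not u R u.
R is not symmetric: s R t but not t R s.
R is not transitive: s R t and t R u but not s R u.
R is not euclidean: s R t and s R s but not t R s.
R is serial: every world has an R-successor.
(A) ⟨R⟩φ → [R]⟨R⟩φ (axiom 5) characterises the euclidean frames. R is not euclidean — not valid.
(B) φ → [R]⟨R⟩φ (axiom B) characterises the symmetric frames. R is not symmetric — not valid.
(C) ⟨R⟩⟨R⟩φ → ⟨R⟩φ is the dual of axiom 4; it is valid on a frame exactly when R is transitive. R is not transitive, so not valid.
(D) [R]φ → φ is axiom T; it is valid on a frame exactly when R is reflexive. R is not reflexive, so not valid.
(E) [R]φ → ⟨R⟩φ is axiom D; it is valid on a frame exactly when R is serial. R is serial, so valid.

E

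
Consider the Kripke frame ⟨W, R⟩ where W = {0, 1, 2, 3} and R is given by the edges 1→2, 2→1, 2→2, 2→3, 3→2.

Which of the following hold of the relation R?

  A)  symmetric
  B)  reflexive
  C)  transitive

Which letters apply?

A

(A) symmetric: every R-edge is matched by its reverse.
(B) not reflexive: not 0 R 0.
(C) not transitive: 1 R 2 and 2 R 1 but not 1 R 1.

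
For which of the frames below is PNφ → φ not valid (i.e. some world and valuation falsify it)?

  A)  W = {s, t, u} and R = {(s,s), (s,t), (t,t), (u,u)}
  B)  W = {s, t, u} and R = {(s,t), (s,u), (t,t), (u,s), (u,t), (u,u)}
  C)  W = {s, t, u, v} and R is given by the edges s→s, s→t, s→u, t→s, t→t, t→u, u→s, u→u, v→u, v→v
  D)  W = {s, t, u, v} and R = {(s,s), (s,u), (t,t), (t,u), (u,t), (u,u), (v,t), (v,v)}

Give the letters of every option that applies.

A, B, C, D

The schema PNφ → φ is the dual of axiom B; it is valid on a frame iff R is symmetric.
(A) R is not symmetric (s R t but not t R s), so the schema fails here.
(B) R is not symmetric (s R t but not t R s), so the schema fails here.
(C) R is not symmetric (t R u but not u R t), so the schema fails here.
(D) R is not symmetric (s R u but not u R s), so the schema fails here.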